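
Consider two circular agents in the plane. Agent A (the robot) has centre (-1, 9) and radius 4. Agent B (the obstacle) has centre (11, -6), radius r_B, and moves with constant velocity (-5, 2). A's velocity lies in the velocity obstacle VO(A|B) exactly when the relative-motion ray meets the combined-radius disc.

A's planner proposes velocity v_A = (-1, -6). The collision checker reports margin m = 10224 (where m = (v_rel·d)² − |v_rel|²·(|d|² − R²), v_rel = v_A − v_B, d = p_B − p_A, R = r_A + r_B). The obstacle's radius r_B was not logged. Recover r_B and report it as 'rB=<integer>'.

m = 10224
d = (12, -15);  v_rel = (4, -8),  |v_rel|² = 80
v_rel×d = (4)·(-15) − (-8)·(12) = 36
since m = R²·80 − 36²:  R² = (1296 + 10224) / 80 = 144
R = √144 = 12  ⇒  r_B = 12 − 4 = 8

rB=8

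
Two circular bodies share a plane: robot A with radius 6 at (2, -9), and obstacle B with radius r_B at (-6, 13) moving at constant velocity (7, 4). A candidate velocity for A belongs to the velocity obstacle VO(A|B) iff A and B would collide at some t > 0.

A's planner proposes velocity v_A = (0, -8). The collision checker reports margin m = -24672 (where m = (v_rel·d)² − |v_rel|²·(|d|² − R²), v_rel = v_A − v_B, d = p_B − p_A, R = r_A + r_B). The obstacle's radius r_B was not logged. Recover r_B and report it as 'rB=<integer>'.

m = -24672
d = (-8, 22);  v_rel = (-7, -12),  |v_rel|² = 193
v_rel×d = (-7)·(22) − (-12)·(-8) = -250
since m = R²·193 − (-250)²:  R² = (62500 + -24672) / 193 = 196
R = √196 = 14  ⇒  r_B = 14 − 6 = 8

rB=8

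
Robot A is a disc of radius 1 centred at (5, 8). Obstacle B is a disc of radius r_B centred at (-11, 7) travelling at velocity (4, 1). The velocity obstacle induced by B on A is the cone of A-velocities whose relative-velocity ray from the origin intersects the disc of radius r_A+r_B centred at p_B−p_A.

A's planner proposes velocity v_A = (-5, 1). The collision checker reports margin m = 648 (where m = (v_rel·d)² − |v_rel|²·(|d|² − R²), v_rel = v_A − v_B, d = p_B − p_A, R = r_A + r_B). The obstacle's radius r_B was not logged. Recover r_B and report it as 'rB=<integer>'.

m = 648
d = (-16, -1);  v_rel = (-9, 0),  |v_rel|² = 81
v_rel×d = (-9)·(-1) − (0)·(-16) = 9
since m = R²·81 − 9²:  R² = (81 + 648) / 81 = 9
R = √9 = 3  ⇒  r_B = 3 − 1 = 2

rB=2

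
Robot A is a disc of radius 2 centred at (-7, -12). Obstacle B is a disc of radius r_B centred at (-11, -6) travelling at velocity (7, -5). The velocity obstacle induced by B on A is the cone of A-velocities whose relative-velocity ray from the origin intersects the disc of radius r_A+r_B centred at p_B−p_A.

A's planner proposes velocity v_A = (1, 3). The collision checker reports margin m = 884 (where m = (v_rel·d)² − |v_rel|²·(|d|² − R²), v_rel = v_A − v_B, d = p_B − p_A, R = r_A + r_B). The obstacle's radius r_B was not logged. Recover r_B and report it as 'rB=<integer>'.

m = 884
d = (-4, 6);  v_rel = (-6, 8),  |v_rel|² = 100
v_rel×d = (-6)·(6) − (8)·(-4) = -4
since m = R²·100 − (-4)²:  R² = (16 + 884) / 100 = 9
R = √9 = 3  ⇒  r_B = 3 − 2 = 1

rB=1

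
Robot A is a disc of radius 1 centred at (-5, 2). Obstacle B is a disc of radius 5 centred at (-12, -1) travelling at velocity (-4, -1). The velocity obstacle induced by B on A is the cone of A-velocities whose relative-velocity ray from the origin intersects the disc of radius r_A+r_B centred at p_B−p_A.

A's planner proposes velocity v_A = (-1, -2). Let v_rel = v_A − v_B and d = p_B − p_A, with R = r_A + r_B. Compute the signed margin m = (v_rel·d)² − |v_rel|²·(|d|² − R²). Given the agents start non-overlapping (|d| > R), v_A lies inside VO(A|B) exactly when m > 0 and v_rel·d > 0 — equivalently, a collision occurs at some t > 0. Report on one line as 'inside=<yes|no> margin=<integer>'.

d = (-7, -3),  |d|² = 58;  R = 1+5 = 6,  c = 58−6² = 22
v_rel = (3, -1),  |v_rel|² = 10;  v_rel·d = (3)·(-7) + (-1)·(-3) = -18
10·t² + 36·t + 22 = 0  ⇒  m = (-18)² − 10·22 = 104
m = 104 > 0,  v_rel·d = -18 < 0  ⇒  outside

inside=no margin=104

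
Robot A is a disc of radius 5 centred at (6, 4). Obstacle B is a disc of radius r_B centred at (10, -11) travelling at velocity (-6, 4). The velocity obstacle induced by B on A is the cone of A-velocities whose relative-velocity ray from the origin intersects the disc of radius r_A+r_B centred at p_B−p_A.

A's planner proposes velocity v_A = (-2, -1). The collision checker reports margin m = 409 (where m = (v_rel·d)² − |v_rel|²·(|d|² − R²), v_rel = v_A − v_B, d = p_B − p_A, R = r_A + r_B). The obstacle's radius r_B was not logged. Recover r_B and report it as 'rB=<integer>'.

m = 409
d = (4, -15);  v_rel = (4, -5),  |v_rel|² = 41
v_rel×d = (4)·(-15) − (-5)·(4) = -40
since m = R²·41 − (-40)²:  R² = (1600 + 409) / 41 = 49
R = √49 = 7  ⇒  r_B = 7 − 5 = 2

rB=2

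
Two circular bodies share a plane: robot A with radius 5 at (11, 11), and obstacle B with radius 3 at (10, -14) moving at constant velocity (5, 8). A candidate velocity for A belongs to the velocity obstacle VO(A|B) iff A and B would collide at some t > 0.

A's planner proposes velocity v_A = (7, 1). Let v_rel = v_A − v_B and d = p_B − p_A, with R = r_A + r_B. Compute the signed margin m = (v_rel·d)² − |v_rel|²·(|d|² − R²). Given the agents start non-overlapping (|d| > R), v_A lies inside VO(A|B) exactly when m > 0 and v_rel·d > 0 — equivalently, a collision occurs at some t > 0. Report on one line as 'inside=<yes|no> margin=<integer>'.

d = (-1, -25),  |d|² = 626;  R = 5+3 = 8,  c = 626−8² = 562
v_rel = (2, -7),  |v_rel|² = 53;  v_rel·d = (2)·(-1) + (-7)·(-25) = 173
53·t² − 346·t + 562 = 0  ⇒  m = 173² − 53·562 = 143
m = 143 > 0,  v_rel·d = 173 > 0  ⇒  inside

inside=yes margin=143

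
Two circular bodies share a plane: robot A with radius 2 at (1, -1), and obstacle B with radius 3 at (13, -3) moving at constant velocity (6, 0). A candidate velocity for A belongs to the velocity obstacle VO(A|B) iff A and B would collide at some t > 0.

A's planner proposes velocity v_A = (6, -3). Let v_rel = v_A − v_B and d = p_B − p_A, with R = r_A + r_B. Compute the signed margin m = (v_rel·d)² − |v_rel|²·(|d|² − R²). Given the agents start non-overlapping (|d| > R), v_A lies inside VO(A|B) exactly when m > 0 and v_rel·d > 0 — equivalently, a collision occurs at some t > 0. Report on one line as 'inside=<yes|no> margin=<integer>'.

d = (12, -2),  |d|² = 148;  R = 2+3 = 5,  c = 148−5² = 123
v_rel = (0, -3),  |v_rel|² = 9;  v_rel·d = (0)·(12) + (-3)·(-2) = 6
9·t² − 12·t + 123 = 0  ⇒  m = 6² − 9·123 = -1071
m = -1071 < 0,  v_rel·d = 6 > 0  ⇒  outside

inside=no margin=-1071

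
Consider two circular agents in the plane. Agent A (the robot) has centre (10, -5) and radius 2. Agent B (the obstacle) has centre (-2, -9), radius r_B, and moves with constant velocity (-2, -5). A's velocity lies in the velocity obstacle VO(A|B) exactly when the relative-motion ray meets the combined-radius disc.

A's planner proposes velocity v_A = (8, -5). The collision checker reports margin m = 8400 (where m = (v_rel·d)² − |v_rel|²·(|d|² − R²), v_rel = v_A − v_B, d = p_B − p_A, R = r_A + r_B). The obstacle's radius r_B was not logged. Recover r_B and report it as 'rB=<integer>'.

m = 8400
d = (-12, -4);  v_rel = (10, 0),  |v_rel|² = 100
v_rel×d = (10)·(-4) − (0)·(-12) = -40
since m = R²·100 − (-40)²:  R² = (1600 + 8400) / 100 = 100
R = √100 = 10  ⇒  r_B = 10 − 2 = 8

rB=8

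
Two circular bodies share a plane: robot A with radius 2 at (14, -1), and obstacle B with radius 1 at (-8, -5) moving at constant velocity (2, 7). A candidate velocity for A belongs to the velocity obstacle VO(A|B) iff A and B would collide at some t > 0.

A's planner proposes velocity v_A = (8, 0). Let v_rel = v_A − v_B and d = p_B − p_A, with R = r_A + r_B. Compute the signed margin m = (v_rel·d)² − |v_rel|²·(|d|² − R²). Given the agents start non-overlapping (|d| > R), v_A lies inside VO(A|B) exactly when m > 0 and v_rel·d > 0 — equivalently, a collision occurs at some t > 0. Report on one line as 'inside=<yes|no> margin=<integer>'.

d = (-22, -4),  |d|² = 500;  R = 2+1 = 3,  c = 500−3² = 491
v_rel = (6, -7),  |v_rel|² = 85;  v_rel·d = (6)·(-22) + (-7)·(-4) = -104
85·t² + 208·t + 491 = 0  ⇒  m = (-104)² − 85·491 = -30919
m = -30919 < 0,  v_rel·d = -104 < 0  ⇒  outside

inside=no margin=-30919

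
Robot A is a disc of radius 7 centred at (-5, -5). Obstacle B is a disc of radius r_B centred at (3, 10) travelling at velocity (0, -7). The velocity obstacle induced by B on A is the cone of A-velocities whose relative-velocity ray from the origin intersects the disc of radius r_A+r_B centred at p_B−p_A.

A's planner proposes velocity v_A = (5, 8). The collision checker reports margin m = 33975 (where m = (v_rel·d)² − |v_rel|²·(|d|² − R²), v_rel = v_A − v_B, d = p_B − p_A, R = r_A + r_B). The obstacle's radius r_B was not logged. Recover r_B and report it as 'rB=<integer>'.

m = 33975
d = (8, 15);  v_rel = (5, 15),  |v_rel|² = 250
v_rel×d = (5)·(15) − (15)·(8) = -45
since m = R²·250 − (-45)²:  R² = (2025 + 33975) / 250 = 144
R = √144 = 12  ⇒  r_B = 12 − 7 = 5

rB=5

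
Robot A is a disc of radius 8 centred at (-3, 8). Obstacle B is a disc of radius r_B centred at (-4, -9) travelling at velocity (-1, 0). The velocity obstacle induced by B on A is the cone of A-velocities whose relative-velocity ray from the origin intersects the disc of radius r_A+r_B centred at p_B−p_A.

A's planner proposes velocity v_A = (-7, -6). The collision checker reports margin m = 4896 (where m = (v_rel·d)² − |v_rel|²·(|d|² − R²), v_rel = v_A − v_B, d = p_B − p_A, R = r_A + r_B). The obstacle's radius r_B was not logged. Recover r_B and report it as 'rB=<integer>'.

m = 4896
d = (-1, -17);  v_rel = (-6, -6),  |v_rel|² = 72
v_rel×d = (-6)·(-17) − (-6)·(-1) = 96
since m = R²·72 − 96²:  R² = (9216 + 4896) / 72 = 196
R = √196 = 14  ⇒  r_B = 14 − 8 = 6

rB=6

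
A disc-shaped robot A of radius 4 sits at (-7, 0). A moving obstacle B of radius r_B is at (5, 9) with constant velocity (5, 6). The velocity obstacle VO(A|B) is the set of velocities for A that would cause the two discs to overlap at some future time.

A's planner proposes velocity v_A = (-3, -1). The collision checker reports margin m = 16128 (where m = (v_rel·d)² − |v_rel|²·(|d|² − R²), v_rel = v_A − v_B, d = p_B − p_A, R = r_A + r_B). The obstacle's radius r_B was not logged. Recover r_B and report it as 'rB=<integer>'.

m = 16128
d = (12, 9);  v_rel = (-8, -7),  |v_rel|² = 113
v_rel×d = (-8)·(9) − (-7)·(12) = 12
since m = R²·113 − 12²:  R² = (144 + 16128) / 113 = 144
R = √144 = 12  ⇒  r_B = 12 − 4 = 8

rB=8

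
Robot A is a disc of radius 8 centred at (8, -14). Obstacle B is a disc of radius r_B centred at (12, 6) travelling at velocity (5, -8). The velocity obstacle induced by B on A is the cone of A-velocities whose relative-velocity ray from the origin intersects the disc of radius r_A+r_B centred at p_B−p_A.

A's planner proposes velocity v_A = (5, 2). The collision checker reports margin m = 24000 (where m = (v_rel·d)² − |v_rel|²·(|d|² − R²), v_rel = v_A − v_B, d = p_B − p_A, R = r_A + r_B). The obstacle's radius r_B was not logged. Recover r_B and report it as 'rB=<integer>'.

m = 24000
d = (4, 20);  v_rel = (0, 10),  |v_rel|² = 100
v_rel×d = (0)·(20) − (10)·(4) = -40
since m = R²·100 − (-40)²:  R² = (1600 + 24000) / 100 = 256
R = √256 = 16  ⇒  r_B = 16 − 8 = 8

rB=8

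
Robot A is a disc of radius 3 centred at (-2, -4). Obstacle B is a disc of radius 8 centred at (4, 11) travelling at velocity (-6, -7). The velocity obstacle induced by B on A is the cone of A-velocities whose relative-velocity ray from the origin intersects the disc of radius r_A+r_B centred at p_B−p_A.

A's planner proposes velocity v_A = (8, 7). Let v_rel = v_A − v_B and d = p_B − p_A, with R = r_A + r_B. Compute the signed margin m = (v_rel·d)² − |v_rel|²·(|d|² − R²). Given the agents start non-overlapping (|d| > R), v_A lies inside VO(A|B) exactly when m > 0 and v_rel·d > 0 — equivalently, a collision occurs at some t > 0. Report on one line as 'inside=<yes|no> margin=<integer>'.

d = (6, 15),  |d|² = 261;  R = 3+8 = 11,  c = 261−11² = 140
v_rel = (14, 14),  |v_rel|² = 392;  v_rel·d = (14)·(6) + (14)·(15) = 294
392·t² − 588·t + 140 = 0  ⇒  m = 294² − 392·140 = 31556
m = 31556 > 0,  v_rel·d = 294 > 0  ⇒  inside

inside=yes margin=31556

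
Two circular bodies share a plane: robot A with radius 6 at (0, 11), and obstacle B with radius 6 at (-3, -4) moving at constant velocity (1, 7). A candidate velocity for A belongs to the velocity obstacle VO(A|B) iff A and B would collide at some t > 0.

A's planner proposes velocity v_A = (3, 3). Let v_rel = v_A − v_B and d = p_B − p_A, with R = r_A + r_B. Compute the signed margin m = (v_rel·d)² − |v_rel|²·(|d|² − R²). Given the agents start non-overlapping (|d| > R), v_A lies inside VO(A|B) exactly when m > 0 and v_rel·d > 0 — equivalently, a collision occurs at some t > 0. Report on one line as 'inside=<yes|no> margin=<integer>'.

d = (-3, -15),  |d|² = 234;  R = 6+6 = 12,  c = 234−12² = 90
v_rel = (2, -4),  |v_rel|² = 20;  v_rel·d = (2)·(-3) + (-4)·(-15) = 54
20·t² − 108·t + 90 = 0  ⇒  m = 54² − 20·90 = 1116
m = 1116 > 0,  v_rel·d = 54 > 0  ⇒  inside

inside=yes margin=1116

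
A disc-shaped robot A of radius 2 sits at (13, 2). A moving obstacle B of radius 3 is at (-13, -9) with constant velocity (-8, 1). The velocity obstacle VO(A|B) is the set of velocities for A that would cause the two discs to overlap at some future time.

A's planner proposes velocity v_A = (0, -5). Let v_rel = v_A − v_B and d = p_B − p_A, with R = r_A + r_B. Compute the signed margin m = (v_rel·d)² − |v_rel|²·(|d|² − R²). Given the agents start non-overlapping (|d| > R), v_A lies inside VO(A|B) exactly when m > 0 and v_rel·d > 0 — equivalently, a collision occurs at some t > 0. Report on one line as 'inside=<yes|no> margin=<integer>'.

d = (-26, -11),  |d|² = 797;  R = 2+3 = 5,  c = 797−5² = 772
v_rel = (8, -6),  |v_rel|² = 100;  v_rel·d = (8)·(-26) + (-6)·(-11) = -142
100·t² + 284·t + 772 = 0  ⇒  m = (-142)² − 100·772 = -57036
m = -57036 < 0,  v_rel·d = -142 < 0  ⇒  outside

inside=no margin=-57036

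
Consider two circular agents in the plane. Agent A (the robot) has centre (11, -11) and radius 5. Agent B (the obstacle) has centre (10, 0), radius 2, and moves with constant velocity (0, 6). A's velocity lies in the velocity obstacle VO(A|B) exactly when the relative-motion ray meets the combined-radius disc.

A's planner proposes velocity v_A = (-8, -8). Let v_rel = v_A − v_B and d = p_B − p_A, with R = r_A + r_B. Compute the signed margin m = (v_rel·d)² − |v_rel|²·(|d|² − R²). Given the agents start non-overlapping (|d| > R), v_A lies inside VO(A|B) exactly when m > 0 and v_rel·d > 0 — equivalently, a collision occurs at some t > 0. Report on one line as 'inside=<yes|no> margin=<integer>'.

d = (-1, 11),  |d|² = 122;  R = 5+2 = 7,  c = 122−7² = 73
v_rel = (-8, -14),  |v_rel|² = 260;  v_rel·d = (-8)·(-1) + (-14)·(11) = -146
260·t² + 292·t + 73 = 0  ⇒  m = (-146)² − 260·73 = 2336
m = 2336 > 0,  v_rel·d = -146 < 0  ⇒  outside

inside=no margin=2336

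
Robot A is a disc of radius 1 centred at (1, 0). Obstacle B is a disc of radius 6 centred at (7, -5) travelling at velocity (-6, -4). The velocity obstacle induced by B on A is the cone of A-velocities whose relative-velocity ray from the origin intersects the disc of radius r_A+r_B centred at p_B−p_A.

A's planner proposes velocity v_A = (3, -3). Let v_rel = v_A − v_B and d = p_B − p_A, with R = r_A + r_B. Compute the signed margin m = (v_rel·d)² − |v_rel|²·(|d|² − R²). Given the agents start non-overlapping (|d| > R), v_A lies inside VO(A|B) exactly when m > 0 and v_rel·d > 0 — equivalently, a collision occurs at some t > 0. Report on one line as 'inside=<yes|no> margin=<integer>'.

d = (6, -5),  |d|² = 61;  R = 1+6 = 7,  c = 61−7² = 12
v_rel = (9, 1),  |v_rel|² = 82;  v_rel·d = (9)·(6) + (1)·(-5) = 49
82·t² − 98·t + 12 = 0  ⇒  m = 49² − 82·12 = 1417
m = 1417 > 0,  v_rel·d = 49 > 0  ⇒  inside

inside=yes margin=1417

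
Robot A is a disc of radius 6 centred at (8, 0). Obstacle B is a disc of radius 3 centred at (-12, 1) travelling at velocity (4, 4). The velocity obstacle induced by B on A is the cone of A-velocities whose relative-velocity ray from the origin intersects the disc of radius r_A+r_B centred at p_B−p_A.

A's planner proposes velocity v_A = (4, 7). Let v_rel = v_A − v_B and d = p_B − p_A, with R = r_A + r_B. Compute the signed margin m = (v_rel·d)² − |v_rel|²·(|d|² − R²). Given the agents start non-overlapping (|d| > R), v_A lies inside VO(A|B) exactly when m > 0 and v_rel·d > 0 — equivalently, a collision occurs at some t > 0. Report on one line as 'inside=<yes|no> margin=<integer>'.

d = (-20, 1),  |d|² = 401;  R = 6+3 = 9,  c = 401−9² = 320
v_rel = (0, 3),  |v_rel|² = 9;  v_rel·d = (0)·(-20) + (3)·(1) = 3
9·t² − 6·t + 320 = 0  ⇒  m = 3² − 9·320 = -2871
m = -2871 < 0,  v_rel·d = 3 > 0  ⇒  outside

inside=no margin=-2871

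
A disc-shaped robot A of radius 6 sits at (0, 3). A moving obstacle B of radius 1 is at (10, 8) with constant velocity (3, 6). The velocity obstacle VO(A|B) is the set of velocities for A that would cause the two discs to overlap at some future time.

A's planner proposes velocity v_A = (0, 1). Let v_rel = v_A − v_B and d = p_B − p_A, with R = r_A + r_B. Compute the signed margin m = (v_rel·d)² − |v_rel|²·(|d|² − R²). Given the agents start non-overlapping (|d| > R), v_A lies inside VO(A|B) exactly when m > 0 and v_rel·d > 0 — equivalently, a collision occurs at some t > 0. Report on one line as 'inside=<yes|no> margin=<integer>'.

d = (10, 5),  |d|² = 125;  R = 6+1 = 7,  c = 125−7² = 76
v_rel = (-3, -5),  |v_rel|² = 34;  v_rel·d = (-3)·(10) + (-5)·(5) = -55
34·t² + 110·t + 76 = 0  ⇒  m = (-55)² − 34·76 = 441
m = 441 > 0,  v_rel·d = -55 < 0  ⇒  outside

inside=no margin=441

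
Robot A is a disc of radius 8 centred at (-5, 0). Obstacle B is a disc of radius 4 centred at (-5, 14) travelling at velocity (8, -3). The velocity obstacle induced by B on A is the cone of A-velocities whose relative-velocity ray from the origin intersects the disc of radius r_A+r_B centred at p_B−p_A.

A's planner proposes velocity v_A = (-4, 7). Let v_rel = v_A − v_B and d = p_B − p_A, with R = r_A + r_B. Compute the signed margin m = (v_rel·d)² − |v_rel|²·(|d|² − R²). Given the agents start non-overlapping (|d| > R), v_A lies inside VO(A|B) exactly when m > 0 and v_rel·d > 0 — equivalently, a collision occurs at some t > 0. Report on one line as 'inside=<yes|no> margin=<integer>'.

d = (0, 14),  |d|² = 196;  R = 8+4 = 12,  c = 196−12² = 52
v_rel = (-12, 10),  |v_rel|² = 244;  v_rel·d = (-12)·(0) + (10)·(14) = 140
244·t² − 280·t + 52 = 0  ⇒  m = 140² − 244·52 = 6912
m = 6912 > 0,  v_rel·d = 140 > 0  ⇒  inside

inside=yes margin=6912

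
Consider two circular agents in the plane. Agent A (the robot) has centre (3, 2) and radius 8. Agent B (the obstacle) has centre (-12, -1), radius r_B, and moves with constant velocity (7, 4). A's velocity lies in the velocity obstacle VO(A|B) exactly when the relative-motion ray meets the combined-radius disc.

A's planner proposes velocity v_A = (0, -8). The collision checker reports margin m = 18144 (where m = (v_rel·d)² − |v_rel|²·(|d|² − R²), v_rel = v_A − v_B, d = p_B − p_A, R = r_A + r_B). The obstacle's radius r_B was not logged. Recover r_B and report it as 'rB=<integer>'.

m = 18144
d = (-15, -3);  v_rel = (-7, -12),  |v_rel|² = 193
v_rel×d = (-7)·(-3) − (-12)·(-15) = -159
since m = R²·193 − (-159)²:  R² = (25281 + 18144) / 193 = 225
R = √225 = 15  ⇒  r_B = 15 − 8 = 7

rB=7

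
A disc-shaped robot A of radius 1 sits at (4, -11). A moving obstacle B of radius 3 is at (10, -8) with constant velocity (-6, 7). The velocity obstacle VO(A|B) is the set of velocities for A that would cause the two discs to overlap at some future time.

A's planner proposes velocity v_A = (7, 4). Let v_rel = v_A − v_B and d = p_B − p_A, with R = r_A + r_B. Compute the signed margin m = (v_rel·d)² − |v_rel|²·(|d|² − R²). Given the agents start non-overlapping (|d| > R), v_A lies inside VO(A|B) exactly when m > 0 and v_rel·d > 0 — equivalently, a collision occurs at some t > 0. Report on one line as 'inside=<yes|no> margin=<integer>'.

d = (6, 3),  |d|² = 45;  R = 1+3 = 4,  c = 45−4² = 29
v_rel = (13, -3),  |v_rel|² = 178;  v_rel·d = (13)·(6) + (-3)·(3) = 69
178·t² − 138·t + 29 = 0  ⇒  m = 69² − 178·29 = -401
m = -401 < 0,  v_rel·d = 69 > 0  ⇒  outside

inside=no margin=-401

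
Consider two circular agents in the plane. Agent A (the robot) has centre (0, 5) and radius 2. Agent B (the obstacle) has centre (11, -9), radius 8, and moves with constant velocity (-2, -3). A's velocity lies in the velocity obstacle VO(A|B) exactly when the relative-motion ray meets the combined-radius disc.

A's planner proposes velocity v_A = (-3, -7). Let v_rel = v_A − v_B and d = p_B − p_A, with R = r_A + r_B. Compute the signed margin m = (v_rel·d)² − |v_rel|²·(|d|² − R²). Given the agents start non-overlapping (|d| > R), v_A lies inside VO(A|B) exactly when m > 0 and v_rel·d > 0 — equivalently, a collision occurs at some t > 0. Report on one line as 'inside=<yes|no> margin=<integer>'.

d = (11, -14),  |d|² = 317;  R = 2+8 = 10,  c = 317−10² = 217
v_rel = (-1, -4),  |v_rel|² = 17;  v_rel·d = (-1)·(11) + (-4)·(-14) = 45
17·t² − 90·t + 217 = 0  ⇒  m = 45² − 17·217 = -1664
m = -1664 < 0,  v_rel·d = 45 > 0  ⇒  outside

inside=no margin=-1664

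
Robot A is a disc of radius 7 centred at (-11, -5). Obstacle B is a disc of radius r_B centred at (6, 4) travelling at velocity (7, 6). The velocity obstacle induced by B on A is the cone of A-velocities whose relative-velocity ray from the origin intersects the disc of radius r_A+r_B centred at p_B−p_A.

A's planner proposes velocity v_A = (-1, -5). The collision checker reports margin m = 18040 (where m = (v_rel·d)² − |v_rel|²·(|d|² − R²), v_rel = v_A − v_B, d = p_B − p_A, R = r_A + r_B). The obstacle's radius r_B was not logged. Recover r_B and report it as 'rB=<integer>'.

m = 18040
d = (17, 9);  v_rel = (-8, -11),  |v_rel|² = 185
v_rel×d = (-8)·(9) − (-11)·(17) = 115
since m = R²·185 − 115²:  R² = (13225 + 18040) / 185 = 169
R = √169 = 13  ⇒  r_B = 13 − 7 = 6

rB=6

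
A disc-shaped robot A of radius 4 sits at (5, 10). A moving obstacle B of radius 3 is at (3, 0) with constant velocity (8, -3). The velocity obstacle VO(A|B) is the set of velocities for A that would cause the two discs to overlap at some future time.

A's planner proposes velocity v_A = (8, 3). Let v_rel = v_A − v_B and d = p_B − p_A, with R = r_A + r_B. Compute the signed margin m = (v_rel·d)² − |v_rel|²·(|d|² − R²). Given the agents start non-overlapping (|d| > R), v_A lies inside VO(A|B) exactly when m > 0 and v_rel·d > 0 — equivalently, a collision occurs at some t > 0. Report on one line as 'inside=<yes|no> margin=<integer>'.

d = (-2, -10),  |d|² = 104;  R = 4+3 = 7,  c = 104−7² = 55
v_rel = (0, 6),  |v_rel|² = 36;  v_rel·d = (0)·(-2) + (6)·(-10) = -60
36·t² + 120·t + 55 = 0  ⇒  m = (-60)² − 36·55 = 1620
m = 1620 > 0,  v_rel·d = -60 < 0  ⇒  outside

inside=no margin=1620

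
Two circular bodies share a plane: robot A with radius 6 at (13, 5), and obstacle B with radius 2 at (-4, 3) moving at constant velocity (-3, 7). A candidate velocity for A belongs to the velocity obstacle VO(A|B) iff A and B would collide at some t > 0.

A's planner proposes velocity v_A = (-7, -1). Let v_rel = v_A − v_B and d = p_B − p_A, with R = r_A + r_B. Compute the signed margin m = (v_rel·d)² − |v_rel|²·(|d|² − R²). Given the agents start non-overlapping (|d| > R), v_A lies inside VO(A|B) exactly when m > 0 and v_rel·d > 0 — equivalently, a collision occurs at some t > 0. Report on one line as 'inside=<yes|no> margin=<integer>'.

d = (-17, -2),  |d|² = 293;  R = 6+2 = 8,  c = 293−8² = 229
v_rel = (-4, -8),  |v_rel|² = 80;  v_rel·d = (-4)·(-17) + (-8)·(-2) = 84
80·t² − 168·t + 229 = 0  ⇒  m = 84² − 80·229 = -11264
m = -11264 < 0,  v_rel·d = 84 > 0  ⇒  outside

inside=no margin=-11264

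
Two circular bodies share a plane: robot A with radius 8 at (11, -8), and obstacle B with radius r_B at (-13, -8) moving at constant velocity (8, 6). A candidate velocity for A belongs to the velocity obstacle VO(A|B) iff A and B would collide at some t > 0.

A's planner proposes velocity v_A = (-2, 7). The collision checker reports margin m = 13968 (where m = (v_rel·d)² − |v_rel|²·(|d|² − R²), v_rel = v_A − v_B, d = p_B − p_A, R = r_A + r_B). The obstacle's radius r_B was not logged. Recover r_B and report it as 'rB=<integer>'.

m = 13968
d = (-24, 0);  v_rel = (-10, 1),  |v_rel|² = 101
v_rel×d = (-10)·(0) − (1)·(-24) = 24
since m = R²·101 − 24²:  R² = (576 + 13968) / 101 = 144
R = √144 = 12  ⇒  r_B = 12 − 8 = 4

rB=4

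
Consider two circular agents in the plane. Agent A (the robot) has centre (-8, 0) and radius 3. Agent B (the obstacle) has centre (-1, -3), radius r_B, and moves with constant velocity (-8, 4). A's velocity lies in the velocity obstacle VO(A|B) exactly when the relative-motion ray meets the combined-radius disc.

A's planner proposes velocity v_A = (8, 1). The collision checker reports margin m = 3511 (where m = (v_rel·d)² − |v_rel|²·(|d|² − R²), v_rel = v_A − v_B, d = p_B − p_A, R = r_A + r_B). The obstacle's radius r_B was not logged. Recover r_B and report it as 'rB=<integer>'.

m = 3511
d = (7, -3);  v_rel = (16, -3),  |v_rel|² = 265
v_rel×d = (16)·(-3) − (-3)·(7) = -27
since m = R²·265 − (-27)²:  R² = (729 + 3511) / 265 = 16
R = √16 = 4  ⇒  r_B = 4 − 3 = 1

rB=1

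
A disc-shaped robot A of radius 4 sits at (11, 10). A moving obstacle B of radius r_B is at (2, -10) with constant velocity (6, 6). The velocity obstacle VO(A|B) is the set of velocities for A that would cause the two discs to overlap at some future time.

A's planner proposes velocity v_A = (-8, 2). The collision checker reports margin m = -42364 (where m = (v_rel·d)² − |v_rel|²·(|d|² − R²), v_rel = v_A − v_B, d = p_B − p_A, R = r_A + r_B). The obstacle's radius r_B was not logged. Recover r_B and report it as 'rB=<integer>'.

m = -42364
d = (-9, -20);  v_rel = (-14, -4),  |v_rel|² = 212
v_rel×d = (-14)·(-20) − (-4)·(-9) = 244
since m = R²·212 − 244²:  R² = (59536 + -42364) / 212 = 81
R = √81 = 9  ⇒  r_B = 9 − 4 = 5

rB=5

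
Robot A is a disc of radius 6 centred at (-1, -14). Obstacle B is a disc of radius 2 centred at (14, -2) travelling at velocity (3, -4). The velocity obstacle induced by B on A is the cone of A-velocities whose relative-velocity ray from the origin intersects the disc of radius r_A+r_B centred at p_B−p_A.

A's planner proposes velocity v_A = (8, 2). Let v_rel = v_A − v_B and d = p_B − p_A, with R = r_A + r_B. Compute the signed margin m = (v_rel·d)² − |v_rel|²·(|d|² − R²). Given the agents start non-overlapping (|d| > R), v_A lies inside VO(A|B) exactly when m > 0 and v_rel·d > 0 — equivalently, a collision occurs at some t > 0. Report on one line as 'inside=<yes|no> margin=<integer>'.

d = (15, 12),  |d|² = 369;  R = 6+2 = 8,  c = 369−8² = 305
v_rel = (5, 6),  |v_rel|² = 61;  v_rel·d = (5)·(15) + (6)·(12) = 147
61·t² − 294·t + 305 = 0  ⇒  m = 147² − 61·305 = 3004
m = 3004 > 0,  v_rel·d = 147 > 0  ⇒  inside

inside=yes margin=3004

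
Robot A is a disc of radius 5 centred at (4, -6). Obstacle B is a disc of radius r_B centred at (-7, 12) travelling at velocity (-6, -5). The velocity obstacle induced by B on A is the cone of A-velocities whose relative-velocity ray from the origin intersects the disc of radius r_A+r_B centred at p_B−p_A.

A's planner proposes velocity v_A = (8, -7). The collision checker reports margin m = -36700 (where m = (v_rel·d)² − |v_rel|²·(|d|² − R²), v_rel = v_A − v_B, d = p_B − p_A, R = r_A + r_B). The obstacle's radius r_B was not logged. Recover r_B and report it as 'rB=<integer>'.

m = -36700
d = (-11, 18);  v_rel = (14, -2),  |v_rel|² = 200
v_rel×d = (14)·(18) − (-2)·(-11) = 230
since m = R²·200 − 230²:  R² = (52900 + -36700) / 200 = 81
R = √81 = 9  ⇒  r_B = 9 − 5 = 4

rB=4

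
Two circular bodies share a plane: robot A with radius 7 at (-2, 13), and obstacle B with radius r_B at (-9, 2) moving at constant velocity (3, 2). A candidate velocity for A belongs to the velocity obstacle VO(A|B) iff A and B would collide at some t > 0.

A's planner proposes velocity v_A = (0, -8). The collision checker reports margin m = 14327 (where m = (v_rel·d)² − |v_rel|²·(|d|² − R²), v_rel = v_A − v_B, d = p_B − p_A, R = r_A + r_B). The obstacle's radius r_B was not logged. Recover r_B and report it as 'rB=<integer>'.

m = 14327
d = (-7, -11);  v_rel = (-3, -10),  |v_rel|² = 109
v_rel×d = (-3)·(-11) − (-10)·(-7) = -37
since m = R²·109 − (-37)²:  R² = (1369 + 14327) / 109 = 144
R = √144 = 12  ⇒  r_B = 12 − 7 = 5

rB=5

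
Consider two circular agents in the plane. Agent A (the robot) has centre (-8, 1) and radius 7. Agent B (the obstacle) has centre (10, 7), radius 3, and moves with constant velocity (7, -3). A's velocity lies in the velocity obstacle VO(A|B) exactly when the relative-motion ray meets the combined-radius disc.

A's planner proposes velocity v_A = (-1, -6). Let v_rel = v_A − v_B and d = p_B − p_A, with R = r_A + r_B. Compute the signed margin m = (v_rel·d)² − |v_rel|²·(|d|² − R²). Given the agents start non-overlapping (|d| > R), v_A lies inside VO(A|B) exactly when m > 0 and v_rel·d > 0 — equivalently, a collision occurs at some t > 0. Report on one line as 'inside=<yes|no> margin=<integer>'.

d = (18, 6),  |d|² = 360;  R = 7+3 = 10,  c = 360−10² = 260
v_rel = (-8, -3),  |v_rel|² = 73;  v_rel·d = (-8)·(18) + (-3)·(6) = -162
73·t² + 324·t + 260 = 0  ⇒  m = (-162)² − 73·260 = 7264
m = 7264 > 0,  v_rel·d = -162 < 0  ⇒  outside

inside=no margin=7264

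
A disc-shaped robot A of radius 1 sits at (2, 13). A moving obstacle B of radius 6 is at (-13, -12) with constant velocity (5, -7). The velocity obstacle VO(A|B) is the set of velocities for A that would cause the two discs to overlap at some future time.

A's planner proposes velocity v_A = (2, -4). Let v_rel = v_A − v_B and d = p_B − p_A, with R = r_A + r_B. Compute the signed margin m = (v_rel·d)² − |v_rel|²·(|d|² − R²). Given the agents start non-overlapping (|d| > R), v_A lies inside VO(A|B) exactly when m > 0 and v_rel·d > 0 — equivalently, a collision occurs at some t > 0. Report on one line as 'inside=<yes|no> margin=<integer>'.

d = (-15, -25),  |d|² = 850;  R = 1+6 = 7,  c = 850−7² = 801
v_rel = (-3, 3),  |v_rel|² = 18;  v_rel·d = (-3)·(-15) + (3)·(-25) = -30
18·t² + 60·t + 801 = 0  ⇒  m = (-30)² − 18·801 = -13518
m = -13518 < 0,  v_rel·d = -30 < 0  ⇒  outside

inside=no margin=-13518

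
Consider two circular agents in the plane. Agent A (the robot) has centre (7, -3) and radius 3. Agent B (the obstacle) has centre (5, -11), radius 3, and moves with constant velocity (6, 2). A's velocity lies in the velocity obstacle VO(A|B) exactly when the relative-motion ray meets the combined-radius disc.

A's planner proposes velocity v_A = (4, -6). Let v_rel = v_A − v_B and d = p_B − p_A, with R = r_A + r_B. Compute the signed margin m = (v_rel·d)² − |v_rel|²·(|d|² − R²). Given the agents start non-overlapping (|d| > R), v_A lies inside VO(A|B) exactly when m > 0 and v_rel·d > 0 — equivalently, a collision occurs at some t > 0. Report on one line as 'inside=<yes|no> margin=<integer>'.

d = (-2, -8),  |d|² = 68;  R = 3+3 = 6,  c = 68−6² = 32
v_rel = (-2, -8),  |v_rel|² = 68;  v_rel·d = (-2)·(-2) + (-8)·(-8) = 68
68·t² − 136·t + 32 = 0  ⇒  m = 68² − 68·32 = 2448
m = 2448 > 0,  v_rel·d = 68 > 0  ⇒  inside

inside=yes margin=2448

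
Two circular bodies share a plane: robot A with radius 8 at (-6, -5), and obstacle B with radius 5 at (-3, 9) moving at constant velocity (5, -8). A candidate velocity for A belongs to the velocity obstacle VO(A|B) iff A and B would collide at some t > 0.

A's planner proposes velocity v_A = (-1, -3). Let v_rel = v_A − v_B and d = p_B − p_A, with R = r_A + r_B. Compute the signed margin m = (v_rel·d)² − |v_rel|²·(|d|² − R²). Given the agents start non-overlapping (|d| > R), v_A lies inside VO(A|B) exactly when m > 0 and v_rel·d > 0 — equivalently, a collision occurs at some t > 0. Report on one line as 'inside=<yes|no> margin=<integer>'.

d = (3, 14),  |d|² = 205;  R = 8+5 = 13,  c = 205−13² = 36
v_rel = (-6, 5),  |v_rel|² = 61;  v_rel·d = (-6)·(3) + (5)·(14) = 52
61·t² − 104·t + 36 = 0  ⇒  m = 52² − 61·36 = 508
m = 508 > 0,  v_rel·d = 52 > 0  ⇒  inside

inside=yes margin=508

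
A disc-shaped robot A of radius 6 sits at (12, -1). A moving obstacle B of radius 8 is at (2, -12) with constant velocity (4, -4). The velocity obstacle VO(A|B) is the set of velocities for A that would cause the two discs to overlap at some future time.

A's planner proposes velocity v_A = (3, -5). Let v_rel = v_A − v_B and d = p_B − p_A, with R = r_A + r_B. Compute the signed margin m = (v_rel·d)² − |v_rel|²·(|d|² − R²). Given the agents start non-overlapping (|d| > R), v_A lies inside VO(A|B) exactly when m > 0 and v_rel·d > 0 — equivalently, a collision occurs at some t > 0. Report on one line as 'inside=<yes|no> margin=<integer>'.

d = (-10, -11),  |d|² = 221;  R = 6+8 = 14,  c = 221−14² = 25
v_rel = (-1, -1),  |v_rel|² = 2;  v_rel·d = (-1)·(-10) + (-1)·(-11) = 21
2·t² − 42·t + 25 = 0  ⇒  m = 21² − 2·25 = 391
m = 391 > 0,  v_rel·d = 21 > 0  ⇒  inside

inside=yes margin=391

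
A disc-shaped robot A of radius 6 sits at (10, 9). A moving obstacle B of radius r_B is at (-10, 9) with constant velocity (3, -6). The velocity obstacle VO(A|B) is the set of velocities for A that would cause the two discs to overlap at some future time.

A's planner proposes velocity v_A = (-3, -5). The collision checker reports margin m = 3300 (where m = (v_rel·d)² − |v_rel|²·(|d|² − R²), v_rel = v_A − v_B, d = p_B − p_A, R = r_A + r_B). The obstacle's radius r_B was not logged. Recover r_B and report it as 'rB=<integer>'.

m = 3300
d = (-20, 0);  v_rel = (-6, 1),  |v_rel|² = 37
v_rel×d = (-6)·(0) − (1)·(-20) = 20
since m = R²·37 − 20²:  R² = (400 + 3300) / 37 = 100
R = √100 = 10  ⇒  r_B = 10 − 6 = 4

rB=4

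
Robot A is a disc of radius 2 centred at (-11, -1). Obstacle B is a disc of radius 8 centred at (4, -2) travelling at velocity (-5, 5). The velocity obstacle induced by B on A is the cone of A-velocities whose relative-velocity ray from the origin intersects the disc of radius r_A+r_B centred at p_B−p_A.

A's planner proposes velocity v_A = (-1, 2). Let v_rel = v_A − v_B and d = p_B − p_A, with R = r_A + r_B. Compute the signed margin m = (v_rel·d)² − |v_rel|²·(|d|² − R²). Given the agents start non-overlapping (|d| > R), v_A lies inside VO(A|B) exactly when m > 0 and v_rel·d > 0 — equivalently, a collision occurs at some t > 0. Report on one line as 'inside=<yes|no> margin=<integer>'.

d = (15, -1),  |d|² = 226;  R = 2+8 = 10,  c = 226−10² = 126
v_rel = (4, -3),  |v_rel|² = 25;  v_rel·d = (4)·(15) + (-3)·(-1) = 63
25·t² − 126·t + 126 = 0  ⇒  m = 63² − 25·126 = 819
m = 819 > 0,  v_rel·d = 63 > 0  ⇒  inside

inside=yes margin=819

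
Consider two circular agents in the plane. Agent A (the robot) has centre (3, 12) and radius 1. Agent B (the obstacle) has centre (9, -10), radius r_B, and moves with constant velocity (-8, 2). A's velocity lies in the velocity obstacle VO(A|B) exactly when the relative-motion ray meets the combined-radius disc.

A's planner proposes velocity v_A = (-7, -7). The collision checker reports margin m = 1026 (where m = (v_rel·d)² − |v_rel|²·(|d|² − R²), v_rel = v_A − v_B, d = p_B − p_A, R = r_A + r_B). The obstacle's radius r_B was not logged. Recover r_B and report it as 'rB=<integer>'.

m = 1026
d = (6, -22);  v_rel = (1, -9),  |v_rel|² = 82
v_rel×d = (1)·(-22) − (-9)·(6) = 32
since m = R²·82 − 32²:  R² = (1024 + 1026) / 82 = 25
R = √25 = 5  ⇒  r_B = 5 − 1 = 4

rB=4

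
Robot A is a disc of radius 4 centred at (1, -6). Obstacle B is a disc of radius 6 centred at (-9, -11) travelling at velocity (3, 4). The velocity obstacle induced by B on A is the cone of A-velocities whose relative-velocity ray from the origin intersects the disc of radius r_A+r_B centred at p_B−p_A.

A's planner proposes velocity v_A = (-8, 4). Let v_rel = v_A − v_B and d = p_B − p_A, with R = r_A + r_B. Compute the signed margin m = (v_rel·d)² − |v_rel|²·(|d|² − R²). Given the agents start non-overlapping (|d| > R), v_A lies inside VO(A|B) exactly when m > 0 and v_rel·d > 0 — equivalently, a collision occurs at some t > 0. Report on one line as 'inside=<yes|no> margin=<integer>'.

d = (-10, -5),  |d|² = 125;  R = 4+6 = 10,  c = 125−10² = 25
v_rel = (-11, 0),  |v_rel|² = 121;  v_rel·d = (-11)·(-10) + (0)·(-5) = 110
121·t² − 220·t + 25 = 0  ⇒  m = 110² − 121·25 = 9075
m = 9075 > 0,  v_rel·d = 110 > 0  ⇒  inside

inside=yes margin=9075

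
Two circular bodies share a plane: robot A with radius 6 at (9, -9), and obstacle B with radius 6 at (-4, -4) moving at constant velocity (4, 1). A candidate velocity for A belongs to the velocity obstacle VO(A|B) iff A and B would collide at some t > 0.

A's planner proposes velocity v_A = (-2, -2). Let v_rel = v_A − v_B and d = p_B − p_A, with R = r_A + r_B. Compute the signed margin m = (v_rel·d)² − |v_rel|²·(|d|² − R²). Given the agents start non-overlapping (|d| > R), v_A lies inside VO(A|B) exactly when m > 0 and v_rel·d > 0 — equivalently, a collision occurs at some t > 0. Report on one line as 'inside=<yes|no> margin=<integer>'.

d = (-13, 5),  |d|² = 194;  R = 6+6 = 12,  c = 194−12² = 50
v_rel = (-6, -3),  |v_rel|² = 45;  v_rel·d = (-6)·(-13) + (-3)·(5) = 63
45·t² − 126·t + 50 = 0  ⇒  m = 63² − 45·50 = 1719
m = 1719 > 0,  v_rel·d = 63 > 0  ⇒  inside

inside=yes margin=1719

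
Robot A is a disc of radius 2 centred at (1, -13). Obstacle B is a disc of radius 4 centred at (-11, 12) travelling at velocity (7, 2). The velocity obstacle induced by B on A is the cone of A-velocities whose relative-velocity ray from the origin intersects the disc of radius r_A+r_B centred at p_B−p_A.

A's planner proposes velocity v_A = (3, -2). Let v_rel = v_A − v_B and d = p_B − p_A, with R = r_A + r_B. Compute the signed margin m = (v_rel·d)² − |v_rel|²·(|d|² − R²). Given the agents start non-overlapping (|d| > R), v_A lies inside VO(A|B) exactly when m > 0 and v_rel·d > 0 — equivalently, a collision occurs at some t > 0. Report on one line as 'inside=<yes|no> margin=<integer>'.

d = (-12, 25),  |d|² = 769;  R = 2+4 = 6,  c = 769−6² = 733
v_rel = (-4, -4),  |v_rel|² = 32;  v_rel·d = (-4)·(-12) + (-4)·(25) = -52
32·t² + 104·t + 733 = 0  ⇒  m = (-52)² − 32·733 = -20752
m = -20752 < 0,  v_rel·d = -52 < 0  ⇒  outside

inside=no margin=-20752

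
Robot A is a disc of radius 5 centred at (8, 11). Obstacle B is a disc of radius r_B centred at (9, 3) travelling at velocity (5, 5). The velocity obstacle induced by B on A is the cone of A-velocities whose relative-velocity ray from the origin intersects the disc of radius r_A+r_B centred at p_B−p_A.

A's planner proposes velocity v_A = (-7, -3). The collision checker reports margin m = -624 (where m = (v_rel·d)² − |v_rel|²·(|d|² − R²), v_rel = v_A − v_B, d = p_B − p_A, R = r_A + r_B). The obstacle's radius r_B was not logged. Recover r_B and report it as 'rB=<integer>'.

m = -624
d = (1, -8);  v_rel = (-12, -8),  |v_rel|² = 208
v_rel×d = (-12)·(-8) − (-8)·(1) = 104
since m = R²·208 − 104²:  R² = (10816 + -624) / 208 = 49
R = √49 = 7  ⇒  r_B = 7 − 5 = 2

rB=2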